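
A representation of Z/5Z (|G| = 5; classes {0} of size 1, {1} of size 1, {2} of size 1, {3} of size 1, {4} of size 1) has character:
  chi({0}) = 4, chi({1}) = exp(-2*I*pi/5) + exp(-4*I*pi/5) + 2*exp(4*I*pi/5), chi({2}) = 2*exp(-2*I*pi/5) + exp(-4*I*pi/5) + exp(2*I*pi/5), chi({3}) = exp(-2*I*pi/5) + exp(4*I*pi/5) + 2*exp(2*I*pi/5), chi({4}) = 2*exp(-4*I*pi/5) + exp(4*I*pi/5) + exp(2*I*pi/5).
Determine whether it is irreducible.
Not irreducible (reducible): <chi, chi> = 6 > 1.

Justification: <chi, chi> = (1/|G|) sum_C |C| * |chi(C)|^2 = (1/5)[1*|4|^2 + 1*|exp(-2*I*pi/5) + exp(-4*I*pi/5) + 2*exp(4*I*pi/5)|^2 + 1*|2*exp(-2*I*pi/5) + exp(-4*I*pi/5) + exp(2*I*pi/5)|^2 + 1*|exp(-2*I*pi/5) + exp(4*I*pi/5) + 2*exp(2*I*pi/5)|^2 + 1*|2*exp(-4*I*pi/5) + exp(4*I*pi/5) + exp(2*I*pi/5)|^2]
  = (1/5)[(16) + (6 + 3*exp(-2*I*pi/5) + 2*exp(-4*I*pi/5) + 2*exp(4*I*pi/5) + 3*exp(2*I*pi/5)) + (6 + 2*exp(-2*I*pi/5) + 3*exp(-4*I*pi/5) + 3*exp(4*I*pi/5) + 2*exp(2*I*pi/5)) + (6 + 2*exp(-2*I*pi/5) + 3*exp(-4*I*pi/5) + 3*exp(4*I*pi/5) + 2*exp(2*I*pi/5)) + (6 + 3*exp(-2*I*pi/5) + 2*exp(-4*I*pi/5) + 2*exp(4*I*pi/5) + 3*exp(2*I*pi/5))] = 30/5 = 6.
(Exp terms are combined using exp(i*s)*conj(exp(i*t)) = exp(i*(s-t)), and sums of them are collapsed using the identity that for every m > 1 the m distinct m-th roots of unity sum to 0, e.g. 1 + exp(2*I*pi/3) + exp(-2*I*pi/3) = 0.)
A character is irreducible iff <chi, chi> = 1, so this representation is reducible.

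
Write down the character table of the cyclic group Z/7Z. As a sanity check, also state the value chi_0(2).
Character table of Z/7Z (irreps indexed chi_0,...,chi_6 with chi_k(m) = zeta_7^(k*m), zeta_7 = exp(2*pi*i/7)):
  irrep \ class  {0} (size 1)  {1} (size 1)    {2} (size 1)    {3} (size 1)    {4} (size 1)    {5} (size 1)    {6} (size 1)  
  chi_0          1             1               1               1               1               1               1             
  chi_1          1             exp(2*I*pi/7)   exp(4*I*pi/7)   exp(6*I*pi/7)   exp(-6*I*pi/7)  exp(-4*I*pi/7)  exp(-2*I*pi/7)
  chi_2          1             exp(4*I*pi/7)   exp(-6*I*pi/7)  exp(-2*I*pi/7)  exp(2*I*pi/7)   exp(6*I*pi/7)   exp(-4*I*pi/7)
  chi_3          1             exp(6*I*pi/7)   exp(-2*I*pi/7)  exp(4*I*pi/7)   exp(-4*I*pi/7)  exp(2*I*pi/7)   exp(-6*I*pi/7)
  chi_4          1             exp(-6*I*pi/7)  exp(2*I*pi/7)   exp(-4*I*pi/7)  exp(4*I*pi/7)   exp(-2*I*pi/7)  exp(6*I*pi/7) 
  chi_5          1             exp(-4*I*pi/7)  exp(6*I*pi/7)   exp(2*I*pi/7)   exp(-2*I*pi/7)  exp(-6*I*pi/7)  exp(4*I*pi/7) 
  chi_6          1             exp(-2*I*pi/7)  exp(-4*I*pi/7)  exp(-6*I*pi/7)  exp(6*I*pi/7)   exp(4*I*pi/7)   exp(2*I*pi/7) 

Spot check: chi_0(2) = zeta_7^(0*2) = zeta_7^0 = 1.

Argument: Z/7Z is abelian, so all 7 irreducible complex representations are 1-dimensional. They are given by chi_k(m) = zeta_7^(k*m) for k = 0,...,6. Row orthogonality: sum_m chi_k(m) conj(chi_l(m)) = 7 * [k = l].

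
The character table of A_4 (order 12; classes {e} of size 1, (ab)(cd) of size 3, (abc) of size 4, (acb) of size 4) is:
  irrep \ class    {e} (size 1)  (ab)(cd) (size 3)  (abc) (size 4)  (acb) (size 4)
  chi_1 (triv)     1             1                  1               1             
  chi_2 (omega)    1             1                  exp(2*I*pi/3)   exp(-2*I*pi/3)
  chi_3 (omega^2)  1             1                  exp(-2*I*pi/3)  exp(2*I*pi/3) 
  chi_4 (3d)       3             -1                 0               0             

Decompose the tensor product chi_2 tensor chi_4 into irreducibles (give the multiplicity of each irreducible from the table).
chi_2 tensor chi_4 = chi_4 (all other irreducibles have multiplicity 0).

Derivation: The character of a tensor product is the pointwise product (chi_2 * chi_4)(C) = chi_2(C) * chi_4(C):
  {e}: (1)*(3), (ab)(cd): (1)*(-1), (abc): (exp(2*I*pi/3))*(0), (acb): (exp(-2*I*pi/3))*(0)
so (chi_2 * chi_4) takes values
  {e} -> 3, (ab)(cd) -> -1, (abc) -> 0, (acb) -> 0.
Now take the inner product of this character with each irreducible chi from the table, <chi_2*chi_4, chi> = (1/12) sum_C |C| (chi_2*chi_4)(C) conj(chi(C)):
  <chi_2*chi_4, chi_1> = (1/12)[1*(3)*conj(1) + 3*(-1)*conj(1) + 4*(0)*conj(1) + 4*(0)*conj(1)]
      = (1/12)[(3) + (-3) + (0) + (0)] = 0/12 = 0
  <chi_2*chi_4, chi_2> = (1/12)[1*(3)*conj(1) + 3*(-1)*conj(1) + 4*(0)*conj(exp(2*I*pi/3)) + 4*(0)*conj(exp(-2*I*pi/3))]
      = (1/12)[(3) + (-3) + (0) + (0)] = 0/12 = 0
  <chi_2*chi_4, chi_3> = (1/12)[1*(3)*conj(1) + 3*(-1)*conj(1) + 4*(0)*conj(exp(-2*I*pi/3)) + 4*(0)*conj(exp(2*I*pi/3))]
      = (1/12)[(3) + (-3) + (0) + (0)] = 0/12 = 0
  <chi_2*chi_4, chi_4> = (1/12)[1*(3)*conj(3) + 3*(-1)*conj(-1) + 4*(0)*conj(0) + 4*(0)*conj(0)]
      = (1/12)[(9) + (3) + (0) + (0)] = 12/12 = 1
(Exp terms are combined using exp(i*s)*conj(exp(i*t)) = exp(i*(s-t)), and sums of them are collapsed using the identity that for every m > 1 the m distinct m-th roots of unity sum to 0, e.g. 1 + exp(2*I*pi/3) + exp(-2*I*pi/3) = 0.)
Hence the multiplicities are chi_4: 1. Dimension check: dim(chi_2)*dim(chi_4) = 1*3 = 3 and sum (mult * dim) = 1*3 = 3.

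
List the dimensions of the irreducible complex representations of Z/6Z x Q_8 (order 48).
Dimensions: 1, 1, 1, 1, 1, 1, 1, 1, 1, 1, 1, 1, 1, 1, 1, 1, 1, 1, 1, 1, 1, 1, 1, 1, 2, 2, 2, 2, 2, 2

Reasoning: There are 30 irreducibles (= number of conjugacy classes). Their dimensions d_i satisfy sum d_i^2 = |G| = 48: 1 + 1 + 1 + 1 + 1 + 1 + 1 + 1 + 1 + 1 + 1 + 1 + 1 + 1 + 1 + 1 + 1 + 1 + 1 + 1 + 1 + 1 + 1 + 1 + 4 + 4 + 4 + 4 + 4 + 4 = 48. (For the product with Z/6Z: each of the 6 1-dim characters of Z/6Z tensors with each irrep of Q_8, giving 6 copies of each Q_8-dimension.)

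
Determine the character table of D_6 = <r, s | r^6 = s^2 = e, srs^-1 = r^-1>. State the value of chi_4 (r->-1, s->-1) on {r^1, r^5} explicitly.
Conjugacy classes: {e} of size 1, {r^3} of size 1, {r^1, r^5} of size 2, {r^2, r^4} of size 2, {s, sr^2, ...} of size 3, {sr, sr^3, ...} of size 3.
Character table:
  irrep \ class              {e} (size 1)  {r^3} (size 1)  {r^1, r^5} (size 2)  {r^2, r^4} (size 2)  {s, sr^2, ...} (size 3)  {sr, sr^3, ...} (size 3)
  chi_1 (triv)               1             1               1                    1                    1                        1                       
  chi_2 (sign: r->1, s->-1)  1             1               1                    1                    -1                       -1                      
  chi_3 (r->-1, s->1)        1             -1              -1                   1                    1                        -1                      
  chi_4 (r->-1, s->-1)       1             -1              -1                   1                    -1                       1                       
  chi_5 (2d, j=1)            2             -2              1                    -1                   0                        0                       
  chi_6 (2d, j=2)            2             2               -1                   -1                   0                        0                       

Spot check: chi_4 (r->-1, s->-1) on {r^1, r^5} = -1.

Derivation: D_6 has order 2*6 = 12 with 6 conjugacy classes, hence 6 irreducibles. Sum of squared dims 1 + 1 + 1 + 1 + 4 + 4 = 12 = |G|. Linear characters come from the abelianisation; the 2-dimensional irreps have character r^k -> 2*cos(2*pi*j*k/6), reflections -> 0.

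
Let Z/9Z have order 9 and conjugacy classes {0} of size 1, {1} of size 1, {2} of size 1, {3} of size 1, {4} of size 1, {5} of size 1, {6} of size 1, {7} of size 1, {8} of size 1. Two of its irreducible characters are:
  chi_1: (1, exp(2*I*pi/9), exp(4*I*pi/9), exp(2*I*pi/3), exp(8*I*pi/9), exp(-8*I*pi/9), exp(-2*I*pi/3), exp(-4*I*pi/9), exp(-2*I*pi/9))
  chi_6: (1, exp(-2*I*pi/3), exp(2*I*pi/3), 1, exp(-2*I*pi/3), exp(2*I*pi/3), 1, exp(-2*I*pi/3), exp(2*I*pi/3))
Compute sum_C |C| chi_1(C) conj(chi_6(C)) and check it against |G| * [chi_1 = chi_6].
Sum = 0; so <chi_1, chi_6> = 0 (distinct irreducibles are orthogonal).

Why: Compute term by term over conjugacy classes (|C| * chi_1(C) * conj(chi_6(C))):
  1*(1)*conj(1) + 1*(exp(2*I*pi/9))*conj(exp(-2*I*pi/3)) + 1*(exp(4*I*pi/9))*conj(exp(2*I*pi/3)) + 1*(exp(2*I*pi/3))*conj(1) + 1*(exp(8*I*pi/9))*conj(exp(-2*I*pi/3)) + 1*(exp(-8*I*pi/9))*conj(exp(2*I*pi/3)) + 1*(exp(-2*I*pi/3))*conj(1) + 1*(exp(-4*I*pi/9))*conj(exp(-2*I*pi/3)) + 1*(exp(-2*I*pi/9))*conj(exp(2*I*pi/3))
  = (1) + (exp(8*I*pi/9)) + (exp(-2*I*pi/9)) + (exp(2*I*pi/3)) + (exp(-4*I*pi/9)) + (exp(4*I*pi/9)) + (exp(-2*I*pi/3)) + (exp(2*I*pi/9)) + (exp(-8*I*pi/9))
  = 0.
(Exp terms are combined using exp(i*s)*conj(exp(i*t)) = exp(i*(s-t)), and sums of them are collapsed using the identity that for every m > 1 the m distinct m-th roots of unity sum to 0, e.g. 1 + exp(2*I*pi/3) + exp(-2*I*pi/3) = 0.)
Dividing by |G| = 9 gives 0/9 = 0, matching the row-orthogonality relation <chi_1, chi_6> = [chi_1 = chi_6].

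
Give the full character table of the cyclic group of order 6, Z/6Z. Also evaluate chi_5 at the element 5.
Character table of Z/6Z (irreps indexed chi_0,...,chi_5 with chi_k(m) = zeta_6^(k*m), zeta_6 = exp(2*pi*i/6)):
  irrep \ class  {0} (size 1)  {1} (size 1)    {2} (size 1)    {3} (size 1)  {4} (size 1)    {5} (size 1)  
  chi_0          1             1               1               1             1               1             
  chi_1          1             exp(I*pi/3)     exp(2*I*pi/3)   -1            exp(-2*I*pi/3)  exp(-I*pi/3)  
  chi_2          1             exp(2*I*pi/3)   exp(-2*I*pi/3)  1             exp(2*I*pi/3)   exp(-2*I*pi/3)
  chi_3          1             -1              1               -1            1               -1            
  chi_4          1             exp(-2*I*pi/3)  exp(2*I*pi/3)   1             exp(-2*I*pi/3)  exp(2*I*pi/3) 
  chi_5          1             exp(-I*pi/3)    exp(-2*I*pi/3)  -1            exp(2*I*pi/3)   exp(I*pi/3)   

Spot check: chi_5(5) = zeta_6^(5*5) = zeta_6^25 = exp(I*pi/3).

Z/6Z is abelian, so all 6 irreducible complex representations are 1-dimensional. They are given by chi_k(m) = zeta_6^(k*m) for k = 0,...,5. Row orthogonality: sum_m chi_k(m) conj(chi_l(m)) = 6 * [k = l].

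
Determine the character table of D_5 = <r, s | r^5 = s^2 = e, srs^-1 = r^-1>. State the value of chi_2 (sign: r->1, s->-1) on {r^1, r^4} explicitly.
Conjugacy classes: {e} of size 1, {r^1, r^4} of size 2, {r^2, r^3} of size 2, {s, sr, ..., sr^4} of size 5.
Character table:
  irrep \ class              {e} (size 1)  {r^1, r^4} (size 2)  {r^2, r^3} (size 2)  {s, sr, ..., sr^4} (size 5)
  chi_1 (triv)               1             1                    1                    1                          
  chi_2 (sign: r->1, s->-1)  1             1                    1                    -1                         
  chi_3 (2d, j=1)            2             -1/2 + sqrt(5)/2     -sqrt(5)/2 - 1/2     0                          
  chi_4 (2d, j=2)            2             -sqrt(5)/2 - 1/2     -1/2 + sqrt(5)/2     0                          

Spot check: chi_2 (sign: r->1, s->-1) on {r^1, r^4} = 1.

Why: D_5 has order 2*5 = 10 with 4 conjugacy classes, hence 4 irreducibles. Sum of squared dims 1 + 1 + 4 + 4 = 10 = |G|. Linear characters come from the abelianisation; the 2-dimensional irreps have character r^k -> 2*cos(2*pi*j*k/5), reflections -> 0.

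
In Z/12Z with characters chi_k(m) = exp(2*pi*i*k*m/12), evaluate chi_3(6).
chi_3(6) = zeta_12^18 = -1

Reasoning: chi_3(6) = zeta_12^(3*6) = zeta_12^18. Since zeta_12^12 = 1, this equals zeta_12^6 = exp(2*pi*i*6/12) = -1.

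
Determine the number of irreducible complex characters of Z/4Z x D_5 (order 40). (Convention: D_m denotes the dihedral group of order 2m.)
16

Details: The number of irreducible complex representations of a finite group equals its number of conjugacy classes. For a direct product, #classes(G x H) = #classes(G) * #classes(H). Z/4Z has 4 classes (abelian), D_5 has 4 classes, so 4 * 4 = 16, so Z/4Z x D_5 (order 40) has exactly 16 irreducible complex representations.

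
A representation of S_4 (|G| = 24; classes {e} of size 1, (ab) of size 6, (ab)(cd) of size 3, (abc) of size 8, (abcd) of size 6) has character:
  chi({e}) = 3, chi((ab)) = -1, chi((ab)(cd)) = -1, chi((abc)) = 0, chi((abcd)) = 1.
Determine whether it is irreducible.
Irreducible: <chi, chi> = 1.

Reasoning: <chi, chi> = (1/|G|) sum_C |C| * |chi(C)|^2 = (1/24)[1*|3|^2 + 6*|-1|^2 + 3*|-1|^2 + 8*|0|^2 + 6*|1|^2]
  = (1/24)[(9) + (6) + (3) + (0) + (6)] = 24/24 = 1.
A character is irreducible iff <chi, chi> = 1, so this representation is irreducible.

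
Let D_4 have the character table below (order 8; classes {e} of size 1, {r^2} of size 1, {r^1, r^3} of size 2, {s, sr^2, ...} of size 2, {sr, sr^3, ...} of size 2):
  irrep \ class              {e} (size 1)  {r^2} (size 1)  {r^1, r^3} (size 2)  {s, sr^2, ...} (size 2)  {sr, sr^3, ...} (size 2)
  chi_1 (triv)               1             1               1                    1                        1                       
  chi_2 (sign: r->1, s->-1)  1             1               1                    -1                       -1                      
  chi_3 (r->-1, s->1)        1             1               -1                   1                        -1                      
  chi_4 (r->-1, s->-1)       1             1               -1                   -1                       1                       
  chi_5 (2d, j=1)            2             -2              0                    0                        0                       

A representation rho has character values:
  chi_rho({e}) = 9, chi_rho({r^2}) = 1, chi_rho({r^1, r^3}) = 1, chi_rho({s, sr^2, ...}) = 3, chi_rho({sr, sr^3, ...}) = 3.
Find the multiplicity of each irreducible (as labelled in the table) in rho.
Multiplicities: chi_1: 3, chi_2: 0, chi_3: 1, chi_4: 1, chi_5: 2.

Working: Use <chi_rho, chi> = (1/|G|) sum_C |C| * chi_rho(C) * conj(chi(C)) with |G| = 8 for each irreducible chi in the table:
  <chi_rho, chi_1> = (1/8)[1*(9)*conj(1) + 1*(1)*conj(1) + 2*(1)*conj(1) + 2*(3)*conj(1) + 2*(3)*conj(1)]
      = (1/8)[(9) + (1) + (2) + (6) + (6)] = 24/8 = 3
  <chi_rho, chi_2> = (1/8)[1*(9)*conj(1) + 1*(1)*conj(1) + 2*(1)*conj(1) + 2*(3)*conj(-1) + 2*(3)*conj(-1)]
      = (1/8)[(9) + (1) + (2) + (-6) + (-6)] = 0/8 = 0
  <chi_rho, chi_3> = (1/8)[1*(9)*conj(1) + 1*(1)*conj(1) + 2*(1)*conj(-1) + 2*(3)*conj(1) + 2*(3)*conj(-1)]
      = (1/8)[(9) + (1) + (-2) + (6) + (-6)] = 8/8 = 1
  <chi_rho, chi_4> = (1/8)[1*(9)*conj(1) + 1*(1)*conj(1) + 2*(1)*conj(-1) + 2*(3)*conj(-1) + 2*(3)*conj(1)]
      = (1/8)[(9) + (1) + (-2) + (-6) + (6)] = 8/8 = 1
  <chi_rho, chi_5> = (1/8)[1*(9)*conj(2) + 1*(1)*conj(-2) + 2*(1)*conj(0) + 2*(3)*conj(0) + 2*(3)*conj(0)]
      = (1/8)[(18) + (-2) + (0) + (0) + (0)] = 16/8 = 2
Dimension check: dim(rho) = sum (mult * dim) = 3*1 + 0*1 + 1*1 + 1*1 + 2*2 = 9 = chi_rho(e) = 9.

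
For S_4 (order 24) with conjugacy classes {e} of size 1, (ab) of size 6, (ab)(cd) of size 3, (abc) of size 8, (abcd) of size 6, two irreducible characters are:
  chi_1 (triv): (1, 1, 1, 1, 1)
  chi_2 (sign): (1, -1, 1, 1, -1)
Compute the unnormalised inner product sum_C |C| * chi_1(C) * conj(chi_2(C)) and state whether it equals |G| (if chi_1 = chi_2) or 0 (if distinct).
Sum = 0; so <chi_1, chi_2> = 0 (distinct irreducibles are orthogonal).

Why: Compute term by term over conjugacy classes (|C| * chi_1(C) * conj(chi_2(C))):
  1*(1)*conj(1) + 6*(1)*conj(-1) + 3*(1)*conj(1) + 8*(1)*conj(1) + 6*(1)*conj(-1)
  = (1) + (-6) + (3) + (8) + (-6)
  = 0.
Dividing by |G| = 24 gives 0/24 = 0, matching the row-orthogonality relation <chi_1, chi_2> = [chi_1 = chi_2].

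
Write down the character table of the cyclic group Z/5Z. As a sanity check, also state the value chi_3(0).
Character table of Z/5Z (irreps indexed chi_0,...,chi_4 with chi_k(m) = zeta_5^(k*m), zeta_5 = exp(2*pi*i/5)):
  irrep \ class  {0} (size 1)  {1} (size 1)    {2} (size 1)    {3} (size 1)    {4} (size 1)  
  chi_0          1             1               1               1               1             
  chi_1          1             exp(2*I*pi/5)   exp(4*I*pi/5)   exp(-4*I*pi/5)  exp(-2*I*pi/5)
  chi_2          1             exp(4*I*pi/5)   exp(-2*I*pi/5)  exp(2*I*pi/5)   exp(-4*I*pi/5)
  chi_3          1             exp(-4*I*pi/5)  exp(2*I*pi/5)   exp(-2*I*pi/5)  exp(4*I*pi/5) 
  chi_4          1             exp(-2*I*pi/5)  exp(-4*I*pi/5)  exp(4*I*pi/5)   exp(2*I*pi/5) 

Spot check: chi_3(0) = zeta_5^(3*0) = zeta_5^0 = 1.

Details: Z/5Z is abelian, so all 5 irreducible complex representations are 1-dimensional. They are given by chi_k(m) = zeta_5^(k*m) for k = 0,...,4. Row orthogonality: sum_m chi_k(m) conj(chi_l(m)) = 5 * [k = l].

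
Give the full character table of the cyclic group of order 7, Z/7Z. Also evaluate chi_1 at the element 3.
Character table of Z/7Z (irreps indexed chi_0,...,chi_6 with chi_k(m) = zeta_7^(k*m), zeta_7 = exp(2*pi*i/7)):
  irrep \ class  {0} (size 1)  {1} (size 1)    {2} (size 1)    {3} (size 1)    {4} (size 1)    {5} (size 1)    {6} (size 1)  
  chi_0          1             1               1               1               1               1               1             
  chi_1          1             exp(2*I*pi/7)   exp(4*I*pi/7)   exp(6*I*pi/7)   exp(-6*I*pi/7)  exp(-4*I*pi/7)  exp(-2*I*pi/7)
  chi_2          1             exp(4*I*pi/7)   exp(-6*I*pi/7)  exp(-2*I*pi/7)  exp(2*I*pi/7)   exp(6*I*pi/7)   exp(-4*I*pi/7)
  chi_3          1             exp(6*I*pi/7)   exp(-2*I*pi/7)  exp(4*I*pi/7)   exp(-4*I*pi/7)  exp(2*I*pi/7)   exp(-6*I*pi/7)
  chi_4          1             exp(-6*I*pi/7)  exp(2*I*pi/7)   exp(-4*I*pi/7)  exp(4*I*pi/7)   exp(-2*I*pi/7)  exp(6*I*pi/7) 
  chi_5          1             exp(-4*I*pi/7)  exp(6*I*pi/7)   exp(2*I*pi/7)   exp(-2*I*pi/7)  exp(-6*I*pi/7)  exp(4*I*pi/7) 
  chi_6          1             exp(-2*I*pi/7)  exp(-4*I*pi/7)  exp(-6*I*pi/7)  exp(6*I*pi/7)   exp(4*I*pi/7)   exp(2*I*pi/7) 

Spot check: chi_1(3) = zeta_7^(1*3) = zeta_7^3 = exp(6*I*pi/7).

Justification: Z/7Z is abelian, so all 7 irreducible complex representations are 1-dimensional. They are given by chi_k(m) = zeta_7^(k*m) for k = 0,...,6. Row orthogonality: sum_m chi_k(m) conj(chi_l(m)) = 7 * [k = l].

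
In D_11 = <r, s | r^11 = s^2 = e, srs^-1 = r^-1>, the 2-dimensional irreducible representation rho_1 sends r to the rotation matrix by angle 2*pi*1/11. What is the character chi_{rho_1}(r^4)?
chi_{rho_1}(r^4) = 2*cos(2*pi*1*4/11) = -2*cos(3*pi/11)

Argument: rho_1(r^4) is rotation by angle 2*pi*1*4/11, whose trace is 2*cos(2*pi*1*4/11) = -2*cos(3*pi/11).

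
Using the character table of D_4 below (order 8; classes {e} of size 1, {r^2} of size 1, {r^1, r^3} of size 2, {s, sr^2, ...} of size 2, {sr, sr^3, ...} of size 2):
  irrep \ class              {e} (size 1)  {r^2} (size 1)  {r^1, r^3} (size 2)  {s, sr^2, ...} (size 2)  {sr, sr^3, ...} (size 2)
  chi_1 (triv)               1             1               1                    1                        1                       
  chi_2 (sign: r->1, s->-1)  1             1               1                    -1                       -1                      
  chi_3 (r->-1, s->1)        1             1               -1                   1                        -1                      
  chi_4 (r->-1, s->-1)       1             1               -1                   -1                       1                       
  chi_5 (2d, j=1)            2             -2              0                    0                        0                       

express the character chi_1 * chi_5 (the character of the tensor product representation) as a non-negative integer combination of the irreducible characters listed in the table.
chi_1 tensor chi_5 = chi_5 (all other irreducibles have multiplicity 0).

Why: The character of a tensor product is the pointwise product (chi_1 * chi_5)(C) = chi_1(C) * chi_5(C):
  {e}: (1)*(2), {r^2}: (1)*(-2), {r^1, r^3}: (1)*(0), {s, sr^2, ...}: (1)*(0), {sr, sr^3, ...}: (1)*(0)
so (chi_1 * chi_5) takes values
  {e} -> 2, {r^2} -> -2, {r^1, r^3} -> 0, {s, sr^2, ...} -> 0, {sr, sr^3, ...} -> 0.
Now take the inner product of this character with each irreducible chi from the table, <chi_1*chi_5, chi> = (1/8) sum_C |C| (chi_1*chi_5)(C) conj(chi(C)):
  <chi_1*chi_5, chi_1> = (1/8)[1*(2)*conj(1) + 1*(-2)*conj(1) + 2*(0)*conj(1) + 2*(0)*conj(1) + 2*(0)*conj(1)]
      = (1/8)[(2) + (-2) + (0) + (0) + (0)] = 0/8 = 0
  <chi_1*chi_5, chi_2> = (1/8)[1*(2)*conj(1) + 1*(-2)*conj(1) + 2*(0)*conj(1) + 2*(0)*conj(-1) + 2*(0)*conj(-1)]
      = (1/8)[(2) + (-2) + (0) + (0) + (0)] = 0/8 = 0
  <chi_1*chi_5, chi_3> = (1/8)[1*(2)*conj(1) + 1*(-2)*conj(1) + 2*(0)*conj(-1) + 2*(0)*conj(1) + 2*(0)*conj(-1)]
      = (1/8)[(2) + (-2) + (0) + (0) + (0)] = 0/8 = 0
  <chi_1*chi_5, chi_4> = (1/8)[1*(2)*conj(1) + 1*(-2)*conj(1) + 2*(0)*conj(-1) + 2*(0)*conj(-1) + 2*(0)*conj(1)]
      = (1/8)[(2) + (-2) + (0) + (0) + (0)] = 0/8 = 0
  <chi_1*chi_5, chi_5> = (1/8)[1*(2)*conj(2) + 1*(-2)*conj(-2) + 2*(0)*conj(0) + 2*(0)*conj(0) + 2*(0)*conj(0)]
      = (1/8)[(4) + (4) + (0) + (0) + (0)] = 8/8 = 1
Hence the multiplicities are chi_5: 1. Dimension check: dim(chi_1)*dim(chi_5) = 1*2 = 2 and sum (mult * dim) = 1*2 = 2.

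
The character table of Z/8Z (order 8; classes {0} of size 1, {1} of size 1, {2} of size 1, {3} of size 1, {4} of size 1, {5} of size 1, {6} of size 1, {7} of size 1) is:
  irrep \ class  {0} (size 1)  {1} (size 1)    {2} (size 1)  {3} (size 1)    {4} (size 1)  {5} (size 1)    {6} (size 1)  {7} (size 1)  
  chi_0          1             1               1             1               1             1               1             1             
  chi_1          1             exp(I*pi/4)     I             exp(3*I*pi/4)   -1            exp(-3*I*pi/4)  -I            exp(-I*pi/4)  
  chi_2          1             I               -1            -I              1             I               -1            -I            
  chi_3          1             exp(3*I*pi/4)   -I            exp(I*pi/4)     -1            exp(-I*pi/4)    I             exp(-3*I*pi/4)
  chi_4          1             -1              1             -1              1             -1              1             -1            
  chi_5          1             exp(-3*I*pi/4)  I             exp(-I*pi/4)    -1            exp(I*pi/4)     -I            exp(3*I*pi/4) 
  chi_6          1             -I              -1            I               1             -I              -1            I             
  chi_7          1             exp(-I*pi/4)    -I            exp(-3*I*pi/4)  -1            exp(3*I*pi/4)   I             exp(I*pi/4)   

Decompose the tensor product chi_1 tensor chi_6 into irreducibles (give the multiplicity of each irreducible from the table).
chi_1 tensor chi_6 = chi_7 (all other irreducibles have multiplicity 0).

Why: The character of a tensor product is the pointwise product (chi_1 * chi_6)(C) = chi_1(C) * chi_6(C):
  {0}: (1)*(1), {1}: (exp(I*pi/4))*(-I), {2}: (I)*(-1), {3}: (exp(3*I*pi/4))*(I), {4}: (-1)*(1), {5}: (exp(-3*I*pi/4))*(-I), {6}: (-I)*(-1), {7}: (exp(-I*pi/4))*(I)
so (chi_1 * chi_6) takes values
  {0} -> 1, {1} -> -exp(3*I*pi/4), {2} -> -I, {3} -> exp(-3*I*pi/4), {4} -> -1, {5} -> -exp(-I*pi/4), {6} -> I, {7} -> exp(I*pi/4).
Now take the inner product of this character with each irreducible chi from the table, <chi_1*chi_6, chi> = (1/8) sum_C |C| (chi_1*chi_6)(C) conj(chi(C)):
  <chi_1*chi_6, chi_0> = (1/8)[1*(1)*conj(1) + 1*(-exp(3*I*pi/4))*conj(1) + 1*(-I)*conj(1) + 1*(exp(-3*I*pi/4))*conj(1) + 1*(-1)*conj(1) + 1*(-exp(-I*pi/4))*conj(1) + 1*(I)*conj(1) + 1*(exp(I*pi/4))*conj(1)]
      = (1/8)[(1) + (-exp(3*I*pi/4)) + (-I) + (exp(-3*I*pi/4)) + (-1) + (-exp(-I*pi/4)) + (I) + (exp(I*pi/4))] = 0/8 = 0
  <chi_1*chi_6, chi_1> = (1/8)[1*(1)*conj(1) + 1*(-exp(3*I*pi/4))*conj(exp(I*pi/4)) + 1*(-I)*conj(I) + 1*(exp(-3*I*pi/4))*conj(exp(3*I*pi/4)) + 1*(-1)*conj(-1) + 1*(-exp(-I*pi/4))*conj(exp(-3*I*pi/4)) + 1*(I)*conj(-I) + 1*(exp(I*pi/4))*conj(exp(-I*pi/4))]
      = (1/8)[(1) + (-I) + (-1) + (I) + (1) + (-I) + (-1) + (I)] = 0/8 = 0
  <chi_1*chi_6, chi_2> = (1/8)[1*(1)*conj(1) + 1*(-exp(3*I*pi/4))*conj(I) + 1*(-I)*conj(-1) + 1*(exp(-3*I*pi/4))*conj(-I) + 1*(-1)*conj(1) + 1*(-exp(-I*pi/4))*conj(I) + 1*(I)*conj(-1) + 1*(exp(I*pi/4))*conj(-I)]
      = (1/8)[(1) + (exp(-3*I*pi/4)) + (I) + (exp(-I*pi/4)) + (-1) + (exp(I*pi/4)) + (-I) + (exp(3*I*pi/4))] = 0/8 = 0
  <chi_1*chi_6, chi_3> = (1/8)[1*(1)*conj(1) + 1*(-exp(3*I*pi/4))*conj(exp(3*I*pi/4)) + 1*(-I)*conj(-I) + 1*(exp(-3*I*pi/4))*conj(exp(I*pi/4)) + 1*(-1)*conj(-1) + 1*(-exp(-I*pi/4))*conj(exp(-I*pi/4)) + 1*(I)*conj(I) + 1*(exp(I*pi/4))*conj(exp(-3*I*pi/4))]
      = (1/8)[(1) + (-1) + (1) + (-1) + (1) + (-1) + (1) + (-1)] = 0/8 = 0
  <chi_1*chi_6, chi_4> = (1/8)[1*(1)*conj(1) + 1*(-exp(3*I*pi/4))*conj(-1) + 1*(-I)*conj(1) + 1*(exp(-3*I*pi/4))*conj(-1) + 1*(-1)*conj(1) + 1*(-exp(-I*pi/4))*conj(-1) + 1*(I)*conj(1) + 1*(exp(I*pi/4))*conj(-1)]
      = (1/8)[(1) + (exp(3*I*pi/4)) + (-I) + (-exp(-3*I*pi/4)) + (-1) + (exp(-I*pi/4)) + (I) + (-exp(I*pi/4))] = 0/8 = 0
  <chi_1*chi_6, chi_5> = (1/8)[1*(1)*conj(1) + 1*(-exp(3*I*pi/4))*conj(exp(-3*I*pi/4)) + 1*(-I)*conj(I) + 1*(exp(-3*I*pi/4))*conj(exp(-I*pi/4)) + 1*(-1)*conj(-1) + 1*(-exp(-I*pi/4))*conj(exp(I*pi/4)) + 1*(I)*conj(-I) + 1*(exp(I*pi/4))*conj(exp(3*I*pi/4))]
      = (1/8)[(1) + (I) + (-1) + (-I) + (1) + (I) + (-1) + (-I)] = 0/8 = 0
  <chi_1*chi_6, chi_6> = (1/8)[1*(1)*conj(1) + 1*(-exp(3*I*pi/4))*conj(-I) + 1*(-I)*conj(-1) + 1*(exp(-3*I*pi/4))*conj(I) + 1*(-1)*conj(1) + 1*(-exp(-I*pi/4))*conj(-I) + 1*(I)*conj(-1) + 1*(exp(I*pi/4))*conj(I)]
      = (1/8)[(1) + (-exp(-3*I*pi/4)) + (I) + (-exp(-I*pi/4)) + (-1) + (-exp(I*pi/4)) + (-I) + (-exp(3*I*pi/4))] = 0/8 = 0
  <chi_1*chi_6, chi_7> = (1/8)[1*(1)*conj(1) + 1*(-exp(3*I*pi/4))*conj(exp(-I*pi/4)) + 1*(-I)*conj(-I) + 1*(exp(-3*I*pi/4))*conj(exp(-3*I*pi/4)) + 1*(-1)*conj(-1) + 1*(-exp(-I*pi/4))*conj(exp(3*I*pi/4)) + 1*(I)*conj(I) + 1*(exp(I*pi/4))*conj(exp(I*pi/4))]
      = (1/8)[(1) + (1) + (1) + (1) + (1) + (1) + (1) + (1)] = 8/8 = 1
(Exp terms are combined using exp(i*s)*conj(exp(i*t)) = exp(i*(s-t)), and sums of them are collapsed using the identity that for every m > 1 the m distinct m-th roots of unity sum to 0, e.g. 1 + exp(2*I*pi/3) + exp(-2*I*pi/3) = 0.)
Hence the multiplicities are chi_7: 1. Dimension check: dim(chi_1)*dim(chi_6) = 1*1 = 1 and sum (mult * dim) = 1*1 = 1.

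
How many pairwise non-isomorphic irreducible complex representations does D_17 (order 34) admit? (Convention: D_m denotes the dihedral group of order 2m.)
10

Proof sketch: The number of irreducible complex representations of a finite group equals its number of conjugacy classes. D_17 has 10 conjugacy classes ((n+3)/2 for n odd), so D_17 (order 34) has exactly 10 irreducible complex representations.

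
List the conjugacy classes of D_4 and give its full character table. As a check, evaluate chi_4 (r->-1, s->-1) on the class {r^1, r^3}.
Conjugacy classes: {e} of size 1, {r^2} of size 1, {r^1, r^3} of size 2, {s, sr^2, ...} of size 2, {sr, sr^3, ...} of size 2.
Character table:
  irrep \ class              {e} (size 1)  {r^2} (size 1)  {r^1, r^3} (size 2)  {s, sr^2, ...} (size 2)  {sr, sr^3, ...} (size 2)
  chi_1 (triv)               1             1               1                    1                        1                       
  chi_2 (sign: r->1, s->-1)  1             1               1                    -1                       -1                      
  chi_3 (r->-1, s->1)        1             1               -1                   1                        -1                      
  chi_4 (r->-1, s->-1)       1             1               -1                   -1                       1                       
  chi_5 (2d, j=1)            2             -2              0                    0                        0                       

Spot check: chi_4 (r->-1, s->-1) on {r^1, r^3} = -1.

Explanation: D_4 has order 2*4 = 8 with 5 conjugacy classes, hence 5 irreducibles. Sum of squared dims 1 + 1 + 1 + 1 + 4 = 8 = |G|. Linear characters come from the abelianisation; the 2-dimensional irreps have character r^k -> 2*cos(2*pi*j*k/4), reflections -> 0.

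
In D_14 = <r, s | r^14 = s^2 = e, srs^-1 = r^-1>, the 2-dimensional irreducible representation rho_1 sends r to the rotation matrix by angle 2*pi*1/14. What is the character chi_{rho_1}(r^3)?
chi_{rho_1}(r^3) = 2*cos(2*pi*1*3/14) = 2*cos(3*pi/7)

Justification: rho_1(r^3) is rotation by angle 2*pi*1*3/14, whose trace is 2*cos(2*pi*1*3/14) = 2*cos(3*pi/7).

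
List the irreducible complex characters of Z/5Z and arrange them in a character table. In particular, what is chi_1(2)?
Character table of Z/5Z (irreps indexed chi_0,...,chi_4 with chi_k(m) = zeta_5^(k*m), zeta_5 = exp(2*pi*i/5)):
  irrep \ class  {0} (size 1)  {1} (size 1)    {2} (size 1)    {3} (size 1)    {4} (size 1)  
  chi_0          1             1               1               1               1             
  chi_1          1             exp(2*I*pi/5)   exp(4*I*pi/5)   exp(-4*I*pi/5)  exp(-2*I*pi/5)
  chi_2          1             exp(4*I*pi/5)   exp(-2*I*pi/5)  exp(2*I*pi/5)   exp(-4*I*pi/5)
  chi_3          1             exp(-4*I*pi/5)  exp(2*I*pi/5)   exp(-2*I*pi/5)  exp(4*I*pi/5) 
  chi_4          1             exp(-2*I*pi/5)  exp(-4*I*pi/5)  exp(4*I*pi/5)   exp(2*I*pi/5) 

Spot check: chi_1(2) = zeta_5^(1*2) = zeta_5^2 = exp(4*I*pi/5).

Explanation: Z/5Z is abelian, so all 5 irreducible complex representations are 1-dimensional. They are given by chi_k(m) = zeta_5^(k*m) for k = 0,...,4. Row orthogonality: sum_m chi_k(m) conj(chi_l(m)) = 5 * [k = l].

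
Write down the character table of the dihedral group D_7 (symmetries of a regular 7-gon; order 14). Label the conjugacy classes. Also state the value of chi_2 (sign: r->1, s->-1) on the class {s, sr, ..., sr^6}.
Conjugacy classes: {e} of size 1, {r^1, r^6} of size 2, {r^2, r^5} of size 2, {r^3, r^4} of size 2, {s, sr, ..., sr^6} of size 7.
Character table:
  irrep \ class              {e} (size 1)  {r^1, r^6} (size 2)  {r^2, r^5} (size 2)  {r^3, r^4} (size 2)  {s, sr, ..., sr^6} (size 7)
  chi_1 (triv)               1             1                    1                    1                    1                          
  chi_2 (sign: r->1, s->-1)  1             1                    1                    1                    -1                         
  chi_3 (2d, j=1)            2             2*cos(2*pi/7)        -2*cos(3*pi/7)       -2*cos(pi/7)         0                          
  chi_4 (2d, j=2)            2             -2*cos(3*pi/7)       -2*cos(pi/7)         2*cos(2*pi/7)        0                          
  chi_5 (2d, j=3)            2             -2*cos(pi/7)         2*cos(2*pi/7)        -2*cos(3*pi/7)       0                          

Spot check: chi_2 (sign: r->1, s->-1) on {s, sr, ..., sr^6} = -1.

Justification: D_7 has order 2*7 = 14 with 5 conjugacy classes, hence 5 irreducibles. Sum of squared dims 1 + 1 + 4 + 4 + 4 = 14 = |G|. Linear characters come from the abelianisation; the 2-dimensional irreps have character r^k -> 2*cos(2*pi*j*k/7), reflections -> 0.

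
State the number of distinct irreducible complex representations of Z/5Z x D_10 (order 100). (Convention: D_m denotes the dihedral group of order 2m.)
40

Reasoning: The number of irreducible complex representations of a finite group equals its number of conjugacy classes. For a direct product, #classes(G x H) = #classes(G) * #classes(H). Z/5Z has 5 classes (abelian), D_10 has 8 classes, so 5 * 8 = 40, so Z/5Z x D_10 (order 100) has exactly 40 irreducible complex representations.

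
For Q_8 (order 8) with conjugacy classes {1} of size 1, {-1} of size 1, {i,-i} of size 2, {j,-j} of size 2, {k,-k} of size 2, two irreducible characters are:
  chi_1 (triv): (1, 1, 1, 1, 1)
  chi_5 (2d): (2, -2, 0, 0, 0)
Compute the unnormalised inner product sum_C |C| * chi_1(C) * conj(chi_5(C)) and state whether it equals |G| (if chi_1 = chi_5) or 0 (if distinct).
Sum = 0; so <chi_1, chi_5> = 0 (distinct irreducibles are orthogonal).

Working: Compute term by term over conjugacy classes (|C| * chi_1(C) * conj(chi_5(C))):
  1*(1)*conj(2) + 1*(1)*conj(-2) + 2*(1)*conj(0) + 2*(1)*conj(0) + 2*(1)*conj(0)
  = (2) + (-2) + (0) + (0) + (0)
  = 0.
Dividing by |G| = 8 gives 0/8 = 0, matching the row-orthogonality relation <chi_1, chi_5> = [chi_1 = chi_5].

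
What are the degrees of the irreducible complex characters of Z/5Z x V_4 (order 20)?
Dimensions: 1, 1, 1, 1, 1, 1, 1, 1, 1, 1, 1, 1, 1, 1, 1, 1, 1, 1, 1, 1

Details: There are 20 irreducibles (= number of conjugacy classes). Their dimensions d_i satisfy sum d_i^2 = |G| = 20: 1 + 1 + 1 + 1 + 1 + 1 + 1 + 1 + 1 + 1 + 1 + 1 + 1 + 1 + 1 + 1 + 1 + 1 + 1 + 1 = 20. (For the product with Z/5Z: each of the 5 1-dim characters of Z/5Z tensors with each irrep of V_4, giving 5 copies of each V_4-dimension.)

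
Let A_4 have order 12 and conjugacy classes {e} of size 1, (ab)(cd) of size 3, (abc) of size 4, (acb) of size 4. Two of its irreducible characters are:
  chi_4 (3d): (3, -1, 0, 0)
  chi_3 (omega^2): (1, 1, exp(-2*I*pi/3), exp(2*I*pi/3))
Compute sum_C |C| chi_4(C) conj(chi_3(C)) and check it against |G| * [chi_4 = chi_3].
Sum = 0; so <chi_4, chi_3> = 0 (distinct irreducibles are orthogonal).

Details: Compute term by term over conjugacy classes (|C| * chi_4(C) * conj(chi_3(C))):
  1*(3)*conj(1) + 3*(-1)*conj(1) + 4*(0)*conj(exp(-2*I*pi/3)) + 4*(0)*conj(exp(2*I*pi/3))
  = (3) + (-3) + (0) + (0)
  = 0.
(Exp terms are combined using exp(i*s)*conj(exp(i*t)) = exp(i*(s-t)), and sums of them are collapsed using the identity that for every m > 1 the m distinct m-th roots of unity sum to 0, e.g. 1 + exp(2*I*pi/3) + exp(-2*I*pi/3) = 0.)
Dividing by |G| = 12 gives 0/12 = 0, matching the row-orthogonality relation <chi_4, chi_3> = [chi_4 = chi_3].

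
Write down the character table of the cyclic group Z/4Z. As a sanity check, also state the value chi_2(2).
Character table of Z/4Z (irreps indexed chi_0,...,chi_3 with chi_k(m) = zeta_4^(k*m), zeta_4 = exp(2*pi*i/4)):
  irrep \ class  {0} (size 1)  {1} (size 1)  {2} (size 1)  {3} (size 1)
  chi_0          1             1             1             1           
  chi_1          1             I             -1            -I          
  chi_2          1             -1            1             -1          
  chi_3          1             -I            -1            I           

Spot check: chi_2(2) = zeta_4^(2*2) = zeta_4^4 = 1.

Justification: Z/4Z is abelian, so all 4 irreducible complex representations are 1-dimensional. They are given by chi_k(m) = zeta_4^(k*m) for k = 0,...,3. Row orthogonality: sum_m chi_k(m) conj(chi_l(m)) = 4 * [k = l].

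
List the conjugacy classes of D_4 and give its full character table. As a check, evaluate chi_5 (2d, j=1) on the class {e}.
Conjugacy classes: {e} of size 1, {r^2} of size 1, {r^1, r^3} of size 2, {s, sr^2, ...} of size 2, {sr, sr^3, ...} of size 2.
Character table:
  irrep \ class              {e} (size 1)  {r^2} (size 1)  {r^1, r^3} (size 2)  {s, sr^2, ...} (size 2)  {sr, sr^3, ...} (size 2)
  chi_1 (triv)               1             1               1                    1                        1                       
  chi_2 (sign: r->1, s->-1)  1             1               1                    -1                       -1                      
  chi_3 (r->-1, s->1)        1             1               -1                   1                        -1                      
  chi_4 (r->-1, s->-1)       1             1               -1                   -1                       1                       
  chi_5 (2d, j=1)            2             -2              0                    0                        0                       

Spot check: chi_5 (2d, j=1) on {e} = 2.

Derivation: D_4 has order 2*4 = 8 with 5 conjugacy classes, hence 5 irreducibles. Sum of squared dims 1 + 1 + 1 + 1 + 4 = 8 = |G|. Linear characters come from the abelianisation; the 2-dimensional irreps have character r^k -> 2*cos(2*pi*j*k/4), reflections -> 0.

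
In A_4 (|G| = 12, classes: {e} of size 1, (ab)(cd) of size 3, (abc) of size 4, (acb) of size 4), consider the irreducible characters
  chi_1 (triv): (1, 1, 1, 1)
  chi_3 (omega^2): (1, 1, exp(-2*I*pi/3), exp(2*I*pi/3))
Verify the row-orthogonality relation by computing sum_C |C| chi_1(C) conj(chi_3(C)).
Sum = 0; so <chi_1, chi_3> = 0 (distinct irreducibles are orthogonal).

Solution. Compute term by term over conjugacy classes (|C| * chi_1(C) * conj(chi_3(C))):
  1*(1)*conj(1) + 3*(1)*conj(1) + 4*(1)*conj(exp(-2*I*pi/3)) + 4*(1)*conj(exp(2*I*pi/3))
  = (1) + (3) + (4*exp(2*I*pi/3)) + (4*exp(-2*I*pi/3))
  = 0.
(Exp terms are combined using exp(i*s)*conj(exp(i*t)) = exp(i*(s-t)), and sums of them are collapsed using the identity that for every m > 1 the m distinct m-th roots of unity sum to 0, e.g. 1 + exp(2*I*pi/3) + exp(-2*I*pi/3) = 0.)
Dividing by |G| = 12 gives 0/12 = 0, matching the row-orthogonality relation <chi_1, chi_3> = [chi_1 = chi_3].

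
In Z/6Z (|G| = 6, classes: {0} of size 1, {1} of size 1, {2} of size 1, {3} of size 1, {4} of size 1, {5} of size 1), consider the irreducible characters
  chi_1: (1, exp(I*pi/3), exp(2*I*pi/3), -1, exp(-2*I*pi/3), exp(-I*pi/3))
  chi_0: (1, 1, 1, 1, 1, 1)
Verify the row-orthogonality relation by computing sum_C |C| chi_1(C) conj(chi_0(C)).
Sum = 0; so <chi_1, chi_0> = 0 (distinct irreducibles are orthogonal).

Why: Compute term by term over conjugacy classes (|C| * chi_1(C) * conj(chi_0(C))):
  1*(1)*conj(1) + 1*(exp(I*pi/3))*conj(1) + 1*(exp(2*I*pi/3))*conj(1) + 1*(-1)*conj(1) + 1*(exp(-2*I*pi/3))*conj(1) + 1*(exp(-I*pi/3))*conj(1)
  = (1) + (exp(I*pi/3)) + (exp(2*I*pi/3)) + (-1) + (exp(-2*I*pi/3)) + (exp(-I*pi/3))
  = 0.
(Exp terms are combined using exp(i*s)*conj(exp(i*t)) = exp(i*(s-t)), and sums of them are collapsed using the identity that for every m > 1 the m distinct m-th roots of unity sum to 0, e.g. 1 + exp(2*I*pi/3) + exp(-2*I*pi/3) = 0.)
Dividing by |G| = 6 gives 0/6 = 0, matching the row-orthogonality relation <chi_1, chi_0> = [chi_1 = chi_0].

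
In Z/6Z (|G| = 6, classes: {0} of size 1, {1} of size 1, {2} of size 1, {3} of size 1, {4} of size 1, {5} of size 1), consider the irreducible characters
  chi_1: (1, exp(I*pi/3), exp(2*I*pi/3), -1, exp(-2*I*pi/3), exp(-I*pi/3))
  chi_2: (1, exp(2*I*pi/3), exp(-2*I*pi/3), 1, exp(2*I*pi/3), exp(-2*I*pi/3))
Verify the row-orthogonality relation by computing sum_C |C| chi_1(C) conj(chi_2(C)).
Sum = 0; so <chi_1, chi_2> = 0 (distinct irreducibles are orthogonal).

Why: Compute term by term over conjugacy classes (|C| * chi_1(C) * conj(chi_2(C))):
  1*(1)*conj(1) + 1*(exp(I*pi/3))*conj(exp(2*I*pi/3)) + 1*(exp(2*I*pi/3))*conj(exp(-2*I*pi/3)) + 1*(-1)*conj(1) + 1*(exp(-2*I*pi/3))*conj(exp(2*I*pi/3)) + 1*(exp(-I*pi/3))*conj(exp(-2*I*pi/3))
  = (1) + (exp(-I*pi/3)) + (exp(-2*I*pi/3)) + (-1) + (exp(2*I*pi/3)) + (exp(I*pi/3))
  = 0.
(Exp terms are combined using exp(i*s)*conj(exp(i*t)) = exp(i*(s-t)), and sums of them are collapsed using the identity that for every m > 1 the m distinct m-th roots of unity sum to 0, e.g. 1 + exp(2*I*pi/3) + exp(-2*I*pi/3) = 0.)
Dividing by |G| = 6 gives 0/6 = 0, matching the row-orthogonality relation <chi_1, chi_2> = [chi_1 = chi_2].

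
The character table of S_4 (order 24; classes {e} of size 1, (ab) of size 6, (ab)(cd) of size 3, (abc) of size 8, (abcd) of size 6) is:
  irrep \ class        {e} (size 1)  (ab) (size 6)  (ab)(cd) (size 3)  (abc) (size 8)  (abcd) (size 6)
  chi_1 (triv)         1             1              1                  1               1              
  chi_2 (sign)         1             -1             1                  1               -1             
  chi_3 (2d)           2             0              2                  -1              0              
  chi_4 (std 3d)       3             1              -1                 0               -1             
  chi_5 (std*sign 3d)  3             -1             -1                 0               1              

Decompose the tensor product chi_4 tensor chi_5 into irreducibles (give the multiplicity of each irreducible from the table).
chi_4 tensor chi_5 = chi_2 + chi_3 + chi_4 + chi_5 (all other irreducibles have multiplicity 0).

Proof sketch: The character of a tensor product is the pointwise product (chi_4 * chi_5)(C) = chi_4(C) * chi_5(C):
  {e}: (3)*(3), (ab): (1)*(-1), (ab)(cd): (-1)*(-1), (abc): (0)*(0), (abcd): (-1)*(1)
so (chi_4 * chi_5) takes values
  {e} -> 9, (ab) -> -1, (ab)(cd) -> 1, (abc) -> 0, (abcd) -> -1.
Now take the inner product of this character with each irreducible chi from the table, <chi_4*chi_5, chi> = (1/24) sum_C |C| (chi_4*chi_5)(C) conj(chi(C)):
  <chi_4*chi_5, chi_1> = (1/24)[1*(9)*conj(1) + 6*(-1)*conj(1) + 3*(1)*conj(1) + 8*(0)*conj(1) + 6*(-1)*conj(1)]
      = (1/24)[(9) + (-6) + (3) + (0) + (-6)] = 0/24 = 0
  <chi_4*chi_5, chi_2> = (1/24)[1*(9)*conj(1) + 6*(-1)*conj(-1) + 3*(1)*conj(1) + 8*(0)*conj(1) + 6*(-1)*conj(-1)]
      = (1/24)[(9) + (6) + (3) + (0) + (6)] = 24/24 = 1
  <chi_4*chi_5, chi_3> = (1/24)[1*(9)*conj(2) + 6*(-1)*conj(0) + 3*(1)*conj(2) + 8*(0)*conj(-1) + 6*(-1)*conj(0)]
      = (1/24)[(18) + (0) + (6) + (0) + (0)] = 24/24 = 1
  <chi_4*chi_5, chi_4> = (1/24)[1*(9)*conj(3) + 6*(-1)*conj(1) + 3*(1)*conj(-1) + 8*(0)*conj(0) + 6*(-1)*conj(-1)]
      = (1/24)[(27) + (-6) + (-3) + (0) + (6)] = 24/24 = 1
  <chi_4*chi_5, chi_5> = (1/24)[1*(9)*conj(3) + 6*(-1)*conj(-1) + 3*(1)*conj(-1) + 8*(0)*conj(0) + 6*(-1)*conj(1)]
      = (1/24)[(27) + (6) + (-3) + (0) + (-6)] = 24/24 = 1
Hence the multiplicities are chi_2: 1, chi_3: 1, chi_4: 1, chi_5: 1. Dimension check: dim(chi_4)*dim(chi_5) = 3*3 = 9 and sum (mult * dim) = 1*1 + 1*2 + 1*3 + 1*3 = 9.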